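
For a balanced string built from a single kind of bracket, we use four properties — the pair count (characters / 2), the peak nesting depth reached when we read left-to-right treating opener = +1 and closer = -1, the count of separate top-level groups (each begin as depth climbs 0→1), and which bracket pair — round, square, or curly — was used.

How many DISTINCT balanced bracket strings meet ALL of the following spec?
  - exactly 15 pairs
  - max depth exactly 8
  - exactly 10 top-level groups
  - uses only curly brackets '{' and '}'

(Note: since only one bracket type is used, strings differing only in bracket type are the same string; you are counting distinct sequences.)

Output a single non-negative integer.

Answer: 0

Derivation:
Spec: pairs=15 depth=8 groups=10
Count(depth <= 8) = 7752
Count(depth <= 7) = 7752
Count(depth == 8) = 7752 - 7752 = 0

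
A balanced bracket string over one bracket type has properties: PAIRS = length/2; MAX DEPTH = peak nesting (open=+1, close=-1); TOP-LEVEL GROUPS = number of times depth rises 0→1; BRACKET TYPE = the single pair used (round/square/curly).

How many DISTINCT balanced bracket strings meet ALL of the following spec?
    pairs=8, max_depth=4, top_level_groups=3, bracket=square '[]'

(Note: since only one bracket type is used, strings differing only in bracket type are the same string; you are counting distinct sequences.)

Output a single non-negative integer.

Answer: 99

Derivation:
Spec: pairs=8 depth=4 groups=3
Count(depth <= 4) = 267
Count(depth <= 3) = 168
Count(depth == 4) = 267 - 168 = 99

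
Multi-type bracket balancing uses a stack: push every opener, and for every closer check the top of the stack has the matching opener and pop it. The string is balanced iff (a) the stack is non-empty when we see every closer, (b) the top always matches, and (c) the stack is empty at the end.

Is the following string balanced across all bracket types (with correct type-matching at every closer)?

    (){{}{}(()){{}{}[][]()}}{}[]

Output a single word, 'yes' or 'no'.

Answer: yes

Derivation:
pos 0: push '('; stack = (
pos 1: ')' matches '('; pop; stack = (empty)
pos 2: push '{'; stack = {
pos 3: push '{'; stack = {{
pos 4: '}' matches '{'; pop; stack = {
pos 5: push '{'; stack = {{
pos 6: '}' matches '{'; pop; stack = {
pos 7: push '('; stack = {(
pos 8: push '('; stack = {((
pos 9: ')' matches '('; pop; stack = {(
pos 10: ')' matches '('; pop; stack = {
pos 11: push '{'; stack = {{
pos 12: push '{'; stack = {{{
pos 13: '}' matches '{'; pop; stack = {{
pos 14: push '{'; stack = {{{
pos 15: '}' matches '{'; pop; stack = {{
pos 16: push '['; stack = {{[
pos 17: ']' matches '['; pop; stack = {{
pos 18: push '['; stack = {{[
pos 19: ']' matches '['; pop; stack = {{
pos 20: push '('; stack = {{(
pos 21: ')' matches '('; pop; stack = {{
pos 22: '}' matches '{'; pop; stack = {
pos 23: '}' matches '{'; pop; stack = (empty)
pos 24: push '{'; stack = {
pos 25: '}' matches '{'; pop; stack = (empty)
pos 26: push '['; stack = [
pos 27: ']' matches '['; pop; stack = (empty)
end: stack empty → VALID
Verdict: properly nested → yes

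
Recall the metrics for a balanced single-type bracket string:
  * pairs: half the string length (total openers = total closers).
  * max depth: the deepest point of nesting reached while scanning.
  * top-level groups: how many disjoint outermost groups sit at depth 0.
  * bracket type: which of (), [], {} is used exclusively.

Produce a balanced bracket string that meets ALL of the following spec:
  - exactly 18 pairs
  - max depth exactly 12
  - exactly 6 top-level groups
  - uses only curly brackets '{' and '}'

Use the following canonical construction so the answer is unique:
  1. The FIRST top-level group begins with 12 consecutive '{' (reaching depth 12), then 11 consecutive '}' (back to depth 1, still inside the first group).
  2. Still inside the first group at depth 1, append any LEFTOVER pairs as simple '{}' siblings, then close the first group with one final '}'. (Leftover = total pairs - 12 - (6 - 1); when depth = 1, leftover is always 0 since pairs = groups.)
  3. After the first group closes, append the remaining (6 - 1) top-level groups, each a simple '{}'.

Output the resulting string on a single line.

Spec: pairs=18 depth=12 groups=6
Leftover pairs = 18 - 12 - (6-1) = 1
First group: deep chain of depth 12 + 1 sibling pairs
Remaining 5 groups: simple '{}' each

Answer: {{{{{{{{{{{{}}}}}}}}}}}{}}{}{}{}{}{}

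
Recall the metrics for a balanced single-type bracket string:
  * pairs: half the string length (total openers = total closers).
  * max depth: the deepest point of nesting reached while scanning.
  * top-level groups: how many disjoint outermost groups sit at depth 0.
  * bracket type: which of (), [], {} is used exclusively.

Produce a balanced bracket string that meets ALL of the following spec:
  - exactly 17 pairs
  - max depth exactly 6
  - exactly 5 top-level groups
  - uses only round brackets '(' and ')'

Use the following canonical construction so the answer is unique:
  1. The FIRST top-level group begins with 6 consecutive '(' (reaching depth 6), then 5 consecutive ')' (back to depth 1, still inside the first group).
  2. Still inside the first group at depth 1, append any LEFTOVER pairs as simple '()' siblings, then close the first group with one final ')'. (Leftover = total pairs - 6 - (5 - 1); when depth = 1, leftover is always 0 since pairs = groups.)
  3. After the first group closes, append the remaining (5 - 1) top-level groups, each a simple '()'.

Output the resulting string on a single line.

Spec: pairs=17 depth=6 groups=5
Leftover pairs = 17 - 6 - (5-1) = 7
First group: deep chain of depth 6 + 7 sibling pairs
Remaining 4 groups: simple '()' each

Answer: (((((()))))()()()()()()())()()()()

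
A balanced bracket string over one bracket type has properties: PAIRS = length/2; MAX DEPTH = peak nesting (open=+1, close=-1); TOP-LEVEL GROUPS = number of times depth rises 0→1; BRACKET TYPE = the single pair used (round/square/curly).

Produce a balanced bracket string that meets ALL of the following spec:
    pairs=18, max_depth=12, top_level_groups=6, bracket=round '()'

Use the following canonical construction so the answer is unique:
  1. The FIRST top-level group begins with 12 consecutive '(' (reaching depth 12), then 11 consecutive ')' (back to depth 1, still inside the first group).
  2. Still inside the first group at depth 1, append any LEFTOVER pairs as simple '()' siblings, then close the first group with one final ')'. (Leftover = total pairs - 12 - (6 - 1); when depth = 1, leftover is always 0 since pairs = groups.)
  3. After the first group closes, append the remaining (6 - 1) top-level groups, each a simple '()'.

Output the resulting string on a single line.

Spec: pairs=18 depth=12 groups=6
Leftover pairs = 18 - 12 - (6-1) = 1
First group: deep chain of depth 12 + 1 sibling pairs
Remaining 5 groups: simple '()' each

Answer: (((((((((((()))))))))))())()()()()()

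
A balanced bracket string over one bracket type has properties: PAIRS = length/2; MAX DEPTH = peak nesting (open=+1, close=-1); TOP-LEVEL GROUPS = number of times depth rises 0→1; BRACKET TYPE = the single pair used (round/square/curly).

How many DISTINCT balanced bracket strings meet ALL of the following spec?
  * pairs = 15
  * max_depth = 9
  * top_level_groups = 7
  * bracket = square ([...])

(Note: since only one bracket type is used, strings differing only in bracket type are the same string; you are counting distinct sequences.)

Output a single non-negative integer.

Answer: 7

Derivation:
Spec: pairs=15 depth=9 groups=7
Count(depth <= 9) = 149226
Count(depth <= 8) = 149219
Count(depth == 9) = 149226 - 149219 = 7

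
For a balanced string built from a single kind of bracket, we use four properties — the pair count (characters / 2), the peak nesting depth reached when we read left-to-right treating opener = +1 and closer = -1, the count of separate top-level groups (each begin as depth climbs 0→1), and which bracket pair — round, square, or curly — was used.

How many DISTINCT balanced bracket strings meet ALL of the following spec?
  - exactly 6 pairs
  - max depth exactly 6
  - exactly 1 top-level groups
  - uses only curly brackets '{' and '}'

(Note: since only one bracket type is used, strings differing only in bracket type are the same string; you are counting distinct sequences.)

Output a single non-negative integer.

Answer: 1

Derivation:
Spec: pairs=6 depth=6 groups=1
Count(depth <= 6) = 42
Count(depth <= 5) = 41
Count(depth == 6) = 42 - 41 = 1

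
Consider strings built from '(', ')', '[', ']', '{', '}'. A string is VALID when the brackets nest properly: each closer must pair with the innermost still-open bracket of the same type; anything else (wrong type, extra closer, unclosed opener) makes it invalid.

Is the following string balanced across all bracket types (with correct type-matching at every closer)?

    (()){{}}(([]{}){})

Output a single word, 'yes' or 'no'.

Answer: yes

Derivation:
pos 0: push '('; stack = (
pos 1: push '('; stack = ((
pos 2: ')' matches '('; pop; stack = (
pos 3: ')' matches '('; pop; stack = (empty)
pos 4: push '{'; stack = {
pos 5: push '{'; stack = {{
pos 6: '}' matches '{'; pop; stack = {
pos 7: '}' matches '{'; pop; stack = (empty)
pos 8: push '('; stack = (
pos 9: push '('; stack = ((
pos 10: push '['; stack = (([
pos 11: ']' matches '['; pop; stack = ((
pos 12: push '{'; stack = (({
pos 13: '}' matches '{'; pop; stack = ((
pos 14: ')' matches '('; pop; stack = (
pos 15: push '{'; stack = ({
pos 16: '}' matches '{'; pop; stack = (
pos 17: ')' matches '('; pop; stack = (empty)
end: stack empty → VALID
Verdict: properly nested → yes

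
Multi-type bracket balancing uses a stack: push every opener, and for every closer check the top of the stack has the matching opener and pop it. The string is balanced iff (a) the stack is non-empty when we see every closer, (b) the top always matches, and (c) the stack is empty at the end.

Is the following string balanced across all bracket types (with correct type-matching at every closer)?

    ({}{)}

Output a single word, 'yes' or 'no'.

pos 0: push '('; stack = (
pos 1: push '{'; stack = ({
pos 2: '}' matches '{'; pop; stack = (
pos 3: push '{'; stack = ({
pos 4: saw closer ')' but top of stack is '{' (expected '}') → INVALID
Verdict: type mismatch at position 4: ')' closes '{' → no

Answer: no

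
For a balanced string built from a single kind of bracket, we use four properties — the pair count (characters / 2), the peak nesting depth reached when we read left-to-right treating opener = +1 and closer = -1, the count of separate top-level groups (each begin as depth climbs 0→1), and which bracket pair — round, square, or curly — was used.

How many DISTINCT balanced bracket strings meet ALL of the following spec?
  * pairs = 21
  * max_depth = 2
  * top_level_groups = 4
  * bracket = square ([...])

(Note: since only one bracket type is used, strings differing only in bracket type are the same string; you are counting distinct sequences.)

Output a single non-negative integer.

Spec: pairs=21 depth=2 groups=4
Count(depth <= 2) = 1140
Count(depth <= 1) = 0
Count(depth == 2) = 1140 - 0 = 1140

Answer: 1140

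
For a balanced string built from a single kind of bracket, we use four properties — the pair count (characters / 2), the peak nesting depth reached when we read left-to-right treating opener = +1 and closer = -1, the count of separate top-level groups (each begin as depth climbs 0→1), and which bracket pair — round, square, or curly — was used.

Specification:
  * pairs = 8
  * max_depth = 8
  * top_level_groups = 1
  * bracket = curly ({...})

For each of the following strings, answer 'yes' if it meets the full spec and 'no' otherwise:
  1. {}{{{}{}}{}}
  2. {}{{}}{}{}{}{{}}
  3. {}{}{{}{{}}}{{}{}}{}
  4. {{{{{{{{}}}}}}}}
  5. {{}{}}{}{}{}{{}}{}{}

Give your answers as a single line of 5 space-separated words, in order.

String 1 '{}{{{}{}}{}}': depth seq [1 0 1 2 3 2 3 2 1 2 1 0]
  -> pairs=6 depth=3 groups=2 -> no
String 2 '{}{{}}{}{}{}{{}}': depth seq [1 0 1 2 1 0 1 0 1 0 1 0 1 2 1 0]
  -> pairs=8 depth=2 groups=6 -> no
String 3 '{}{}{{}{{}}}{{}{}}{}': depth seq [1 0 1 0 1 2 1 2 3 2 1 0 1 2 1 2 1 0 1 0]
  -> pairs=10 depth=3 groups=5 -> no
String 4 '{{{{{{{{}}}}}}}}': depth seq [1 2 3 4 5 6 7 8 7 6 5 4 3 2 1 0]
  -> pairs=8 depth=8 groups=1 -> yes
String 5 '{{}{}}{}{}{}{{}}{}{}': depth seq [1 2 1 2 1 0 1 0 1 0 1 0 1 2 1 0 1 0 1 0]
  -> pairs=10 depth=2 groups=7 -> no

Answer: no no no yes no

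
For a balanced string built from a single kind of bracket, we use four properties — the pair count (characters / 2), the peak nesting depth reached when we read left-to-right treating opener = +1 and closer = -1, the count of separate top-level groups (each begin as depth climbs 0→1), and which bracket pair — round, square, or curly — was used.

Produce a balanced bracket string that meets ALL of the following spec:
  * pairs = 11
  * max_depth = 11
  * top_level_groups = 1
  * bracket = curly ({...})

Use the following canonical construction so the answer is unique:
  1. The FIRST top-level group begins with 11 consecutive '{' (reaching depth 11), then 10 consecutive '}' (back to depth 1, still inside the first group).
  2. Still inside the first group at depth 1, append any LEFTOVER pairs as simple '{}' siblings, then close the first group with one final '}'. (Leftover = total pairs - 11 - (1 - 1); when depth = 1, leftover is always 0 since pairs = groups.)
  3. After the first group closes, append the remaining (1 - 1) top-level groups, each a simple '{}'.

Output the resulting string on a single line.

Spec: pairs=11 depth=11 groups=1
Leftover pairs = 11 - 11 - (1-1) = 0
First group: deep chain of depth 11 + 0 sibling pairs
Remaining 0 groups: simple '{}' each

Answer: {{{{{{{{{{{}}}}}}}}}}}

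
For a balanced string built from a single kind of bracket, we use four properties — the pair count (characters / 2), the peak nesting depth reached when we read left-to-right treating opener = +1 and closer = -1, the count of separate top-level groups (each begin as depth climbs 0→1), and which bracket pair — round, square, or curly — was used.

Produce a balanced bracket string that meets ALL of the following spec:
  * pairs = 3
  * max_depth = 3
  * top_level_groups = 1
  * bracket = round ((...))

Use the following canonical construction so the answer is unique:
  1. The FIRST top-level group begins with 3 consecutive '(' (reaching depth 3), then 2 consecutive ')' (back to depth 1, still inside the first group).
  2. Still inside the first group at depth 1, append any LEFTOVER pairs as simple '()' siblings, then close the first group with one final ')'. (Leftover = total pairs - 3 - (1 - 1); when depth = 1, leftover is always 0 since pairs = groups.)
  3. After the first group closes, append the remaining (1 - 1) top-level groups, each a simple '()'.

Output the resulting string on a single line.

Spec: pairs=3 depth=3 groups=1
Leftover pairs = 3 - 3 - (1-1) = 0
First group: deep chain of depth 3 + 0 sibling pairs
Remaining 0 groups: simple '()' each

Answer: ((()))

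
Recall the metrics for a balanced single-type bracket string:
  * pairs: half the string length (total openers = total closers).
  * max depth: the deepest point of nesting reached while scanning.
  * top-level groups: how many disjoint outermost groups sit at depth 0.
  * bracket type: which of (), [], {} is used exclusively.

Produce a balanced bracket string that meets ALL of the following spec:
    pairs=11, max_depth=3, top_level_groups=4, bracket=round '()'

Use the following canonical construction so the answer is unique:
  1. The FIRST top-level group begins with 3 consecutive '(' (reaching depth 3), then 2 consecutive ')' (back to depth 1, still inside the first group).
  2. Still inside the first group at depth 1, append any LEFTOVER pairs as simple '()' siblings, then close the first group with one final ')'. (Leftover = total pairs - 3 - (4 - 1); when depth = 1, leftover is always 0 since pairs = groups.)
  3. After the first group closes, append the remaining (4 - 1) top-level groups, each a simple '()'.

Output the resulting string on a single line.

Spec: pairs=11 depth=3 groups=4
Leftover pairs = 11 - 3 - (4-1) = 5
First group: deep chain of depth 3 + 5 sibling pairs
Remaining 3 groups: simple '()' each

Answer: ((())()()()()())()()()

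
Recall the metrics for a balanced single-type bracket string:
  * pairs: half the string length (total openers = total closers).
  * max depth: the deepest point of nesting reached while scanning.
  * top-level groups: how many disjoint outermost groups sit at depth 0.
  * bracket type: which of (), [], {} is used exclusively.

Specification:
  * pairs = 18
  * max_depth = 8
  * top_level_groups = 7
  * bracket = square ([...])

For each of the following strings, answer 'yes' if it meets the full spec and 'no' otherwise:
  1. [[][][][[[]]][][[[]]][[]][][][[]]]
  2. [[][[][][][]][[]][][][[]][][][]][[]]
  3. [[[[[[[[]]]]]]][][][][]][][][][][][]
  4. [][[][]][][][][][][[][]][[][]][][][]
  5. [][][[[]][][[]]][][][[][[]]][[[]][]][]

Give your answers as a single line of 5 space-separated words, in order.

String 1 '[[][][][[[]]][][[[]]][[]][][][[]]]': depth seq [1 2 1 2 1 2 1 2 3 4 3 2 1 2 1 2 3 4 3 2 1 2 3 2 1 2 1 2 1 2 3 2 1 0]
  -> pairs=17 depth=4 groups=1 -> no
String 2 '[[][[][][][]][[]][][][[]][][][]][[]]': depth seq [1 2 1 2 3 2 3 2 3 2 3 2 1 2 3 2 1 2 1 2 1 2 3 2 1 2 1 2 1 2 1 0 1 2 1 0]
  -> pairs=18 depth=3 groups=2 -> no
String 3 '[[[[[[[[]]]]]]][][][][]][][][][][][]': depth seq [1 2 3 4 5 6 7 8 7 6 5 4 3 2 1 2 1 2 1 2 1 2 1 0 1 0 1 0 1 0 1 0 1 0 1 0]
  -> pairs=18 depth=8 groups=7 -> yes
String 4 '[][[][]][][][][][][[][]][[][]][][][]': depth seq [1 0 1 2 1 2 1 0 1 0 1 0 1 0 1 0 1 0 1 2 1 2 1 0 1 2 1 2 1 0 1 0 1 0 1 0]
  -> pairs=18 depth=2 groups=12 -> no
String 5 '[][][[[]][][[]]][][][[][[]]][[[]][]][]': depth seq [1 0 1 0 1 2 3 2 1 2 1 2 3 2 1 0 1 0 1 0 1 2 1 2 3 2 1 0 1 2 3 2 1 2 1 0 1 0]
  -> pairs=19 depth=3 groups=8 -> no

Answer: no no yes no no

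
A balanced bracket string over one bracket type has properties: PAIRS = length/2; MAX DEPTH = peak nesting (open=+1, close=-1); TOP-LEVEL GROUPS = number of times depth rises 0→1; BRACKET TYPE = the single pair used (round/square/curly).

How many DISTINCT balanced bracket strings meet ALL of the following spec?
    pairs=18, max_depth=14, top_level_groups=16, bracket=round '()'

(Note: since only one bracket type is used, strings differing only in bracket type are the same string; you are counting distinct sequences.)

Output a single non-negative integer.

Answer: 0

Derivation:
Spec: pairs=18 depth=14 groups=16
Count(depth <= 14) = 152
Count(depth <= 13) = 152
Count(depth == 14) = 152 - 152 = 0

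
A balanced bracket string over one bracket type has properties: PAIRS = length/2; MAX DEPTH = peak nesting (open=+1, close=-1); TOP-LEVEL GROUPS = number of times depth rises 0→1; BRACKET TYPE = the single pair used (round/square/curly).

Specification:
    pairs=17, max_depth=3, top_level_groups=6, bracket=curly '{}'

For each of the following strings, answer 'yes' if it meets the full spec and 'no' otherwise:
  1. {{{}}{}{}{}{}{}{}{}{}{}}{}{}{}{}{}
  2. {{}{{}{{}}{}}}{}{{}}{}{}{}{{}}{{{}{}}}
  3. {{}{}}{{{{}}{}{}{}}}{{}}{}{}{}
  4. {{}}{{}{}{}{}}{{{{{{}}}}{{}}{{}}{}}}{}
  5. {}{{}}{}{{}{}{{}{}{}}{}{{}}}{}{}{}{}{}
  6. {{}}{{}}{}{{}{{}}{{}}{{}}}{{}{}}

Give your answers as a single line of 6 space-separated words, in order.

String 1 '{{{}}{}{}{}{}{}{}{}{}{}}{}{}{}{}{}': depth seq [1 2 3 2 1 2 1 2 1 2 1 2 1 2 1 2 1 2 1 2 1 2 1 0 1 0 1 0 1 0 1 0 1 0]
  -> pairs=17 depth=3 groups=6 -> yes
String 2 '{{}{{}{{}}{}}}{}{{}}{}{}{}{{}}{{{}{}}}': depth seq [1 2 1 2 3 2 3 4 3 2 3 2 1 0 1 0 1 2 1 0 1 0 1 0 1 0 1 2 1 0 1 2 3 2 3 2 1 0]
  -> pairs=19 depth=4 groups=8 -> no
String 3 '{{}{}}{{{{}}{}{}{}}}{{}}{}{}{}': depth seq [1 2 1 2 1 0 1 2 3 4 3 2 3 2 3 2 3 2 1 0 1 2 1 0 1 0 1 0 1 0]
  -> pairs=15 depth=4 groups=6 -> no
String 4 '{{}}{{}{}{}{}}{{{{{{}}}}{{}}{{}}{}}}{}': depth seq [1 2 1 0 1 2 1 2 1 2 1 2 1 0 1 2 3 4 5 6 5 4 3 2 3 4 3 2 3 4 3 2 3 2 1 0 1 0]
  -> pairs=19 depth=6 groups=4 -> no
String 5 '{}{{}}{}{{}{}{{}{}{}}{}{{}}}{}{}{}{}{}': depth seq [1 0 1 2 1 0 1 0 1 2 1 2 1 2 3 2 3 2 3 2 1 2 1 2 3 2 1 0 1 0 1 0 1 0 1 0 1 0]
  -> pairs=19 depth=3 groups=9 -> no
String 6 '{{}}{{}}{}{{}{{}}{{}}{{}}}{{}{}}': depth seq [1 2 1 0 1 2 1 0 1 0 1 2 1 2 3 2 1 2 3 2 1 2 3 2 1 0 1 2 1 2 1 0]
  -> pairs=16 depth=3 groups=5 -> no

Answer: yes no no no no no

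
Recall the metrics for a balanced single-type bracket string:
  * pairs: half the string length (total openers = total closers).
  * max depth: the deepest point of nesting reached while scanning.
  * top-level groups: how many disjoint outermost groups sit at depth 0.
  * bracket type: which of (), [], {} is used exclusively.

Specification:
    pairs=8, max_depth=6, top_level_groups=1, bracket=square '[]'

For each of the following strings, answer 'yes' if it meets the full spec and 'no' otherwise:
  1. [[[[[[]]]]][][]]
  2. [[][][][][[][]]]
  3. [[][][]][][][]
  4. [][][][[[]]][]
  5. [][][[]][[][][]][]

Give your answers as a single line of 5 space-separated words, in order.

Answer: yes no no no no

Derivation:
String 1 '[[[[[[]]]]][][]]': depth seq [1 2 3 4 5 6 5 4 3 2 1 2 1 2 1 0]
  -> pairs=8 depth=6 groups=1 -> yes
String 2 '[[][][][][[][]]]': depth seq [1 2 1 2 1 2 1 2 1 2 3 2 3 2 1 0]
  -> pairs=8 depth=3 groups=1 -> no
String 3 '[[][][]][][][]': depth seq [1 2 1 2 1 2 1 0 1 0 1 0 1 0]
  -> pairs=7 depth=2 groups=4 -> no
String 4 '[][][][[[]]][]': depth seq [1 0 1 0 1 0 1 2 3 2 1 0 1 0]
  -> pairs=7 depth=3 groups=5 -> no
String 5 '[][][[]][[][][]][]': depth seq [1 0 1 0 1 2 1 0 1 2 1 2 1 2 1 0 1 0]
  -> pairs=9 depth=2 groups=5 -> no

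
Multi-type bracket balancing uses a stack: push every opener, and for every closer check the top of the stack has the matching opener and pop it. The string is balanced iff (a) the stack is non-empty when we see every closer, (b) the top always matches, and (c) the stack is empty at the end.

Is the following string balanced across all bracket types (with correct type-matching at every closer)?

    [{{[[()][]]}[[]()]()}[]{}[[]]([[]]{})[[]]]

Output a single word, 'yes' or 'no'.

pos 0: push '['; stack = [
pos 1: push '{'; stack = [{
pos 2: push '{'; stack = [{{
pos 3: push '['; stack = [{{[
pos 4: push '['; stack = [{{[[
pos 5: push '('; stack = [{{[[(
pos 6: ')' matches '('; pop; stack = [{{[[
pos 7: ']' matches '['; pop; stack = [{{[
pos 8: push '['; stack = [{{[[
pos 9: ']' matches '['; pop; stack = [{{[
pos 10: ']' matches '['; pop; stack = [{{
pos 11: '}' matches '{'; pop; stack = [{
pos 12: push '['; stack = [{[
pos 13: push '['; stack = [{[[
pos 14: ']' matches '['; pop; stack = [{[
pos 15: push '('; stack = [{[(
pos 16: ')' matches '('; pop; stack = [{[
pos 17: ']' matches '['; pop; stack = [{
pos 18: push '('; stack = [{(
pos 19: ')' matches '('; pop; stack = [{
pos 20: '}' matches '{'; pop; stack = [
pos 21: push '['; stack = [[
pos 22: ']' matches '['; pop; stack = [
pos 23: push '{'; stack = [{
pos 24: '}' matches '{'; pop; stack = [
pos 25: push '['; stack = [[
pos 26: push '['; stack = [[[
pos 27: ']' matches '['; pop; stack = [[
pos 28: ']' matches '['; pop; stack = [
pos 29: push '('; stack = [(
pos 30: push '['; stack = [([
pos 31: push '['; stack = [([[
pos 32: ']' matches '['; pop; stack = [([
pos 33: ']' matches '['; pop; stack = [(
pos 34: push '{'; stack = [({
pos 35: '}' matches '{'; pop; stack = [(
pos 36: ')' matches '('; pop; stack = [
pos 37: push '['; stack = [[
pos 38: push '['; stack = [[[
pos 39: ']' matches '['; pop; stack = [[
pos 40: ']' matches '['; pop; stack = [
pos 41: ']' matches '['; pop; stack = (empty)
end: stack empty → VALID
Verdict: properly nested → yes

Answer: yes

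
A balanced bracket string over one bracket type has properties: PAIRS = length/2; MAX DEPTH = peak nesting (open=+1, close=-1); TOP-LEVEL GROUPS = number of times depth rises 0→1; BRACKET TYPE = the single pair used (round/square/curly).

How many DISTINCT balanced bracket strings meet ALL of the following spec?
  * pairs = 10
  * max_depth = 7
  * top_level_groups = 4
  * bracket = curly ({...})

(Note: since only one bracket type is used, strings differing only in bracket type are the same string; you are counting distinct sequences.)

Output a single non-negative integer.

Answer: 4

Derivation:
Spec: pairs=10 depth=7 groups=4
Count(depth <= 7) = 2002
Count(depth <= 6) = 1998
Count(depth == 7) = 2002 - 1998 = 4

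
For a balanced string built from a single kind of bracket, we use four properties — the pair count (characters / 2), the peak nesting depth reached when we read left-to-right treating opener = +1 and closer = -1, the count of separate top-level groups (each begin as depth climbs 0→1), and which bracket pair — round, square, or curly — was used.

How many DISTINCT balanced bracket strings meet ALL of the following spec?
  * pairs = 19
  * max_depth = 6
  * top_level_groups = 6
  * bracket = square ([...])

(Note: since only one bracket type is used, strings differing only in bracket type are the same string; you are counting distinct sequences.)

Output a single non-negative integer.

Answer: 12188550

Derivation:
Spec: pairs=19 depth=6 groups=6
Count(depth <= 6) = 57171420
Count(depth <= 5) = 44982870
Count(depth == 6) = 57171420 - 44982870 = 12188550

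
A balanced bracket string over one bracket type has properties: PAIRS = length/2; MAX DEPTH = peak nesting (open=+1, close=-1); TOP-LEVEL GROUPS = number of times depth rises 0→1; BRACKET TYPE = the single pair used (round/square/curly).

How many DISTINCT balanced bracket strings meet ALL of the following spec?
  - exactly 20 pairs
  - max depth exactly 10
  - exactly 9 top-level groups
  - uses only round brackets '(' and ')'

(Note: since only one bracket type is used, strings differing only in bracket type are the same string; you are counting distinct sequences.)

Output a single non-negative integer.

Answer: 3132

Derivation:
Spec: pairs=20 depth=10 groups=9
Count(depth <= 10) = 24582033
Count(depth <= 9) = 24578901
Count(depth == 10) = 24582033 - 24578901 = 3132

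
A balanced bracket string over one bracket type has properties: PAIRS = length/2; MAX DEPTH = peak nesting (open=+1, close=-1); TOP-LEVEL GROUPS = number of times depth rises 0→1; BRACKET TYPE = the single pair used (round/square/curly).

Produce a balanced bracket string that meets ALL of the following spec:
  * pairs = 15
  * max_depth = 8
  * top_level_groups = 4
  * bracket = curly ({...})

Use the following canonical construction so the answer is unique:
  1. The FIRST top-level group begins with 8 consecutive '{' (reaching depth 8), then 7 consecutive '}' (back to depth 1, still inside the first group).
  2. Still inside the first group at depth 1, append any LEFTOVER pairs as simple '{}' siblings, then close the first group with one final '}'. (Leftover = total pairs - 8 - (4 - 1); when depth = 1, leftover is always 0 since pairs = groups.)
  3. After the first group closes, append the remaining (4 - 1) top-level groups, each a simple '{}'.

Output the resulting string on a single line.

Answer: {{{{{{{{}}}}}}}{}{}{}{}}{}{}{}

Derivation:
Spec: pairs=15 depth=8 groups=4
Leftover pairs = 15 - 8 - (4-1) = 4
First group: deep chain of depth 8 + 4 sibling pairs
Remaining 3 groups: simple '{}' each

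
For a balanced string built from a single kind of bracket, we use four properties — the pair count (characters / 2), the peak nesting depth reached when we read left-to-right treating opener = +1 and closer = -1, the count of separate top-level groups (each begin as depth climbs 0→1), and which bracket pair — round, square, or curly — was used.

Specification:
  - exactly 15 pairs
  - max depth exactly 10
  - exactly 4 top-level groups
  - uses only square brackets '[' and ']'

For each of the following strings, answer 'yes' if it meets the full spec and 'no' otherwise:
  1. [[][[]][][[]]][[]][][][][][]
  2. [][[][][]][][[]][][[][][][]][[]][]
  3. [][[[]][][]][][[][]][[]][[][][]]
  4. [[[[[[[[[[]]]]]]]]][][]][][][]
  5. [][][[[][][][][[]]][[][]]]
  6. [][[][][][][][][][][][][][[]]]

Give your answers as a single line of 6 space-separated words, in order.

Answer: no no no yes no no

Derivation:
String 1 '[[][[]][][[]]][[]][][][][][]': depth seq [1 2 1 2 3 2 1 2 1 2 3 2 1 0 1 2 1 0 1 0 1 0 1 0 1 0 1 0]
  -> pairs=14 depth=3 groups=7 -> no
String 2 '[][[][][]][][[]][][[][][][]][[]][]': depth seq [1 0 1 2 1 2 1 2 1 0 1 0 1 2 1 0 1 0 1 2 1 2 1 2 1 2 1 0 1 2 1 0 1 0]
  -> pairs=17 depth=2 groups=8 -> no
String 3 '[][[[]][][]][][[][]][[]][[][][]]': depth seq [1 0 1 2 3 2 1 2 1 2 1 0 1 0 1 2 1 2 1 0 1 2 1 0 1 2 1 2 1 2 1 0]
  -> pairs=16 depth=3 groups=6 -> no
String 4 '[[[[[[[[[[]]]]]]]]][][]][][][]': depth seq [1 2 3 4 5 6 7 8 9 10 9 8 7 6 5 4 3 2 1 2 1 2 1 0 1 0 1 0 1 0]
  -> pairs=15 depth=10 groups=4 -> yes
String 5 '[][][[[][][][][[]]][[][]]]': depth seq [1 0 1 0 1 2 3 2 3 2 3 2 3 2 3 4 3 2 1 2 3 2 3 2 1 0]
  -> pairs=13 depth=4 groups=3 -> no
String 6 '[][[][][][][][][][][][][][[]]]': depth seq [1 0 1 2 1 2 1 2 1 2 1 2 1 2 1 2 1 2 1 2 1 2 1 2 1 2 3 2 1 0]
  -> pairs=15 depth=3 groups=2 -> no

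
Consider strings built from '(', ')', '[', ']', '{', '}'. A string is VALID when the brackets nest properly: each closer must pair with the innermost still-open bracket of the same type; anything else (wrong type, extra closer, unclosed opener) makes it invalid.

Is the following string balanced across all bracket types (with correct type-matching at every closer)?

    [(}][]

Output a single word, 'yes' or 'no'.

pos 0: push '['; stack = [
pos 1: push '('; stack = [(
pos 2: saw closer '}' but top of stack is '(' (expected ')') → INVALID
Verdict: type mismatch at position 2: '}' closes '(' → no

Answer: no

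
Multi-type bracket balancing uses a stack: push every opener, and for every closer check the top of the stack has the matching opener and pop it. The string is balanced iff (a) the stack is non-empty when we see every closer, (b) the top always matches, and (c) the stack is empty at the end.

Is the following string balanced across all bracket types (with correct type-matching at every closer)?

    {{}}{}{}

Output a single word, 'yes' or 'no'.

Answer: yes

Derivation:
pos 0: push '{'; stack = {
pos 1: push '{'; stack = {{
pos 2: '}' matches '{'; pop; stack = {
pos 3: '}' matches '{'; pop; stack = (empty)
pos 4: push '{'; stack = {
pos 5: '}' matches '{'; pop; stack = (empty)
pos 6: push '{'; stack = {
pos 7: '}' matches '{'; pop; stack = (empty)
end: stack empty → VALID
Verdict: properly nested → yes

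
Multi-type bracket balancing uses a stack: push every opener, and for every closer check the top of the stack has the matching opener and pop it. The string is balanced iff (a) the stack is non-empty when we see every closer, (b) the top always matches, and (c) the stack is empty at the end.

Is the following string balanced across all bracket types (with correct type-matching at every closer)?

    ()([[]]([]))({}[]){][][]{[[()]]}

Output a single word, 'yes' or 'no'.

Answer: no

Derivation:
pos 0: push '('; stack = (
pos 1: ')' matches '('; pop; stack = (empty)
pos 2: push '('; stack = (
pos 3: push '['; stack = ([
pos 4: push '['; stack = ([[
pos 5: ']' matches '['; pop; stack = ([
pos 6: ']' matches '['; pop; stack = (
pos 7: push '('; stack = ((
pos 8: push '['; stack = (([
pos 9: ']' matches '['; pop; stack = ((
pos 10: ')' matches '('; pop; stack = (
pos 11: ')' matches '('; pop; stack = (empty)
pos 12: push '('; stack = (
pos 13: push '{'; stack = ({
pos 14: '}' matches '{'; pop; stack = (
pos 15: push '['; stack = ([
pos 16: ']' matches '['; pop; stack = (
pos 17: ')' matches '('; pop; stack = (empty)
pos 18: push '{'; stack = {
pos 19: saw closer ']' but top of stack is '{' (expected '}') → INVALID
Verdict: type mismatch at position 19: ']' closes '{' → no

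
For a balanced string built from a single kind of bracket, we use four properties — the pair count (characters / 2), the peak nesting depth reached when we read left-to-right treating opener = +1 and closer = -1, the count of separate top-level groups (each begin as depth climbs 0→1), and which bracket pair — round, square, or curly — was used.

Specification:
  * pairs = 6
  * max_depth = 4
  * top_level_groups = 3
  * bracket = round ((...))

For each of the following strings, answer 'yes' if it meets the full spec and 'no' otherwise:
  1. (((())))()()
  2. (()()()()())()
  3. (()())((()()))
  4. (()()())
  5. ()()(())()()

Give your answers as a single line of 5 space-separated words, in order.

String 1 '(((())))()()': depth seq [1 2 3 4 3 2 1 0 1 0 1 0]
  -> pairs=6 depth=4 groups=3 -> yes
String 2 '(()()()()())()': depth seq [1 2 1 2 1 2 1 2 1 2 1 0 1 0]
  -> pairs=7 depth=2 groups=2 -> no
String 3 '(()())((()()))': depth seq [1 2 1 2 1 0 1 2 3 2 3 2 1 0]
  -> pairs=7 depth=3 groups=2 -> no
String 4 '(()()())': depth seq [1 2 1 2 1 2 1 0]
  -> pairs=4 depth=2 groups=1 -> no
String 5 '()()(())()()': depth seq [1 0 1 0 1 2 1 0 1 0 1 0]
  -> pairs=6 depth=2 groups=5 -> no

Answer: yes no no no no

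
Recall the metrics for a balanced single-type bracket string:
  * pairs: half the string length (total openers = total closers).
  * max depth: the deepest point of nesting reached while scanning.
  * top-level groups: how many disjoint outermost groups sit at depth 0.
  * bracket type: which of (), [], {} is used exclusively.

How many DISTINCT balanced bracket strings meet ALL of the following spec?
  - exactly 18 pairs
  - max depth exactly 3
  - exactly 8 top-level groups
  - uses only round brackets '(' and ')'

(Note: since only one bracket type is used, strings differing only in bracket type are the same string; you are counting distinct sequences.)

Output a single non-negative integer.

Spec: pairs=18 depth=3 groups=8
Count(depth <= 3) = 990736
Count(depth <= 2) = 19448
Count(depth == 3) = 990736 - 19448 = 971288

Answer: 971288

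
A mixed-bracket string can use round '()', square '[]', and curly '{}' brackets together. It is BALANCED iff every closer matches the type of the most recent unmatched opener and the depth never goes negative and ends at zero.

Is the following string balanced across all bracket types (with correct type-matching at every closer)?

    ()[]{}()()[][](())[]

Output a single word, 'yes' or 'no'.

Answer: yes

Derivation:
pos 0: push '('; stack = (
pos 1: ')' matches '('; pop; stack = (empty)
pos 2: push '['; stack = [
pos 3: ']' matches '['; pop; stack = (empty)
pos 4: push '{'; stack = {
pos 5: '}' matches '{'; pop; stack = (empty)
pos 6: push '('; stack = (
pos 7: ')' matches '('; pop; stack = (empty)
pos 8: push '('; stack = (
pos 9: ')' matches '('; pop; stack = (empty)
pos 10: push '['; stack = [
pos 11: ']' matches '['; pop; stack = (empty)
pos 12: push '['; stack = [
pos 13: ']' matches '['; pop; stack = (empty)
pos 14: push '('; stack = (
pos 15: push '('; stack = ((
pos 16: ')' matches '('; pop; stack = (
pos 17: ')' matches '('; pop; stack = (empty)
pos 18: push '['; stack = [
pos 19: ']' matches '['; pop; stack = (empty)
end: stack empty → VALID
Verdict: properly nested → yes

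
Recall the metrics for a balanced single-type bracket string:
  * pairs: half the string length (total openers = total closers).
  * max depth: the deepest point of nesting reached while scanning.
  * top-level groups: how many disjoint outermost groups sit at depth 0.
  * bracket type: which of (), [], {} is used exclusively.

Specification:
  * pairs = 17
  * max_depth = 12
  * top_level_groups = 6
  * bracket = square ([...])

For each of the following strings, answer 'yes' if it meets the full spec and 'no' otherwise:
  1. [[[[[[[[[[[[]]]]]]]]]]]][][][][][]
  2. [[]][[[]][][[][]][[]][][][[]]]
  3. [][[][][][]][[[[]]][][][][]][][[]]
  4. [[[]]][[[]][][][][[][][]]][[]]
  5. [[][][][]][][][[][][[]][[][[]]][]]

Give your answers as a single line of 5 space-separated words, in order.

String 1 '[[[[[[[[[[[[]]]]]]]]]]]][][][][][]': depth seq [1 2 3 4 5 6 7 8 9 10 11 12 11 10 9 8 7 6 5 4 3 2 1 0 1 0 1 0 1 0 1 0 1 0]
  -> pairs=17 depth=12 groups=6 -> yes
String 2 '[[]][[[]][][[][]][[]][][][[]]]': depth seq [1 2 1 0 1 2 3 2 1 2 1 2 3 2 3 2 1 2 3 2 1 2 1 2 1 2 3 2 1 0]
  -> pairs=15 depth=3 groups=2 -> no
String 3 '[][[][][][]][[[[]]][][][][]][][[]]': depth seq [1 0 1 2 1 2 1 2 1 2 1 0 1 2 3 4 3 2 1 2 1 2 1 2 1 2 1 0 1 0 1 2 1 0]
  -> pairs=17 depth=4 groups=5 -> no
String 4 '[[[]]][[[]][][][][[][][]]][[]]': depth seq [1 2 3 2 1 0 1 2 3 2 1 2 1 2 1 2 1 2 3 2 3 2 3 2 1 0 1 2 1 0]
  -> pairs=15 depth=3 groups=3 -> no
String 5 '[[][][][]][][][[][][[]][[][[]]][]]': depth seq [1 2 1 2 1 2 1 2 1 0 1 0 1 0 1 2 1 2 1 2 3 2 1 2 3 2 3 4 3 2 1 2 1 0]
  -> pairs=17 depth=4 groups=4 -> no

Answer: yes no no no no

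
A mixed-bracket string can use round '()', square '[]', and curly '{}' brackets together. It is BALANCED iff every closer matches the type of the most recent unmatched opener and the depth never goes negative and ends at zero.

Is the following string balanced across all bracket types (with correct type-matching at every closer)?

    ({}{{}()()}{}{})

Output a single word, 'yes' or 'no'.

Answer: yes

Derivation:
pos 0: push '('; stack = (
pos 1: push '{'; stack = ({
pos 2: '}' matches '{'; pop; stack = (
pos 3: push '{'; stack = ({
pos 4: push '{'; stack = ({{
pos 5: '}' matches '{'; pop; stack = ({
pos 6: push '('; stack = ({(
pos 7: ')' matches '('; pop; stack = ({
pos 8: push '('; stack = ({(
pos 9: ')' matches '('; pop; stack = ({
pos 10: '}' matches '{'; pop; stack = (
pos 11: push '{'; stack = ({
pos 12: '}' matches '{'; pop; stack = (
pos 13: push '{'; stack = ({
pos 14: '}' matches '{'; pop; stack = (
pos 15: ')' matches '('; pop; stack = (empty)
end: stack empty → VALID
Verdict: properly nested → yes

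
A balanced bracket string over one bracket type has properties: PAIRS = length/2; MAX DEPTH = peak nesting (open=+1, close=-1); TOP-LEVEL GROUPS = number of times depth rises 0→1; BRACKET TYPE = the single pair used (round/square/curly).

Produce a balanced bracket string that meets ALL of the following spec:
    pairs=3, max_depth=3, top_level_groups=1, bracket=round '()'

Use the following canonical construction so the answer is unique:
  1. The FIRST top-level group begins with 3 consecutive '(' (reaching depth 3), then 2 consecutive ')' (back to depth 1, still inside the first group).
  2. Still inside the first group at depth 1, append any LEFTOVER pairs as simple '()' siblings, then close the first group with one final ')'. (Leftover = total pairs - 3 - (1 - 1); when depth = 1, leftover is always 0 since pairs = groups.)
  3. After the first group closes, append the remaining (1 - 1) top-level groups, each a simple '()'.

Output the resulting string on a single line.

Answer: ((()))

Derivation:
Spec: pairs=3 depth=3 groups=1
Leftover pairs = 3 - 3 - (1-1) = 0
First group: deep chain of depth 3 + 0 sibling pairs
Remaining 0 groups: simple '()' each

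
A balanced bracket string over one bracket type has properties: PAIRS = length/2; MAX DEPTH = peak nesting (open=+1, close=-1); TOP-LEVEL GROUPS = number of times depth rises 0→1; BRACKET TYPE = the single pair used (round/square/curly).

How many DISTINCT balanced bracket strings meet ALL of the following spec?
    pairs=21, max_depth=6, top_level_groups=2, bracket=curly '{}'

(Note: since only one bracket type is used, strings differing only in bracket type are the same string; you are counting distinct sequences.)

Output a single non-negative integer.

Spec: pairs=21 depth=6 groups=2
Count(depth <= 6) = 2613198558
Count(depth <= 5) = 1065406350
Count(depth == 6) = 2613198558 - 1065406350 = 1547792208

Answer: 1547792208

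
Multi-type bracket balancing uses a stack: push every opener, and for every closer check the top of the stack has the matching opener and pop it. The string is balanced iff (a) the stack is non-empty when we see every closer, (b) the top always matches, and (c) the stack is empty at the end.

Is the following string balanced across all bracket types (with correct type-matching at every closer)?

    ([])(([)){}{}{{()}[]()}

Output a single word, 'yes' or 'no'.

pos 0: push '('; stack = (
pos 1: push '['; stack = ([
pos 2: ']' matches '['; pop; stack = (
pos 3: ')' matches '('; pop; stack = (empty)
pos 4: push '('; stack = (
pos 5: push '('; stack = ((
pos 6: push '['; stack = (([
pos 7: saw closer ')' but top of stack is '[' (expected ']') → INVALID
Verdict: type mismatch at position 7: ')' closes '[' → no

Answer: no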